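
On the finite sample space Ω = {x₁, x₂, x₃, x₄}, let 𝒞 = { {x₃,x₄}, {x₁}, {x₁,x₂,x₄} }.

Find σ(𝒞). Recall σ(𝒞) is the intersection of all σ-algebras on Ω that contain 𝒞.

σ(𝒞) = { {}, {x₁}, {x₂}, {x₃}, {x₄}, {x₁,x₂}, {x₁,x₃}, {x₁,x₄}, {x₂,x₃}, {x₂,x₄}, {x₃,x₄}, {x₁,x₂,x₃}, {x₁,x₂,x₄}, {x₁,x₃,x₄}, {x₂,x₃,x₄}, Ω }

Check:
Initial family (5 sets): { {}, {x₁}, {x₃,x₄}, {x₁,x₂,x₄}, Ω }.
Pass 1 adds 4:
  {x₃}  = complement {x₁,x₂,x₄}
  {x₁,x₂}  = complement {x₃,x₄}
  {x₁,x₃,x₄}  = {x₃,x₄} ∪ {x₁}
  {x₂,x₃,x₄}  = complement {x₁}
  [9 total]
Pass 2: +3 →
  {x₂}  = complement {x₁,x₃,x₄}
  {x₁,x₃}  = {x₃} ∪ {x₁}
  {x₁,x₂,x₃}  = {x₁,x₂} ∪ {x₃}
  [12 total]
Pass 3: +3 →
  {x₄}  = complement {x₁,x₂,x₃}
  {x₂,x₃}  = {x₃} ∪ {x₂}
  {x₂,x₄}  = complement {x₁,x₃}
  [15 total]
Pass 4: 1 new —
  {x₁,x₄}  = complement {x₂,x₃}
  [16 total]
Pass 5: no new sets; the family is a σ-algebra.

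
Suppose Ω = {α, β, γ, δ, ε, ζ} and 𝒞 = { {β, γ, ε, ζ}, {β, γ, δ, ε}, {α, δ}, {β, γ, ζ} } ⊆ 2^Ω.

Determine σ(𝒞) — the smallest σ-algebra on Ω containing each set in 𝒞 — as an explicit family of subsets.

σ(𝒞) (32 sets): { ∅, {α}, {δ}, {ε}, {ζ}, {α, δ}, {α, ε}, {α, ζ}, {β, γ}, {δ, ε}, {δ, ζ}, {ε, ζ}, {α, β, γ}, {α, δ, ε}, {α, δ, ζ}, {α, ε, ζ}, {β, γ, δ}, {β, γ, ε}, {β, γ, ζ}, {δ, ε, ζ}, {α, β, γ, δ}, {α, β, γ, ε}, {α, β, γ, ζ}, {α, δ, ε, ζ}, {β, γ, δ, ε}, {β, γ, δ, ζ}, {β, γ, ε, ζ}, {α, β, γ, δ, ε}, {α, β, γ, δ, ζ}, {α, β, γ, ε, ζ}, {β, γ, δ, ε, ζ}, Ω }

Working:
Initial family (6 sets): { ∅, {α, δ}, {β, γ, ζ}, {β, γ, δ, ε}, {β, γ, ε, ζ}, Ω }.
Iteration 1: +5 →
  {α, ζ}  = {β, γ, δ, ε}ᶜ
  {α, δ, ε}  = {β, γ, ζ}ᶜ
  {α, β, γ, δ, ε}  = {α, δ} ∪ {β, γ, δ, ε}
  {α, β, γ, δ, ζ}  = {α, δ} ∪ {β, γ, ζ}
  {β, γ, δ, ε, ζ}  = {β, γ, ζ} ∪ {β, γ, δ, ε}
Iteration 2 (7 new):
  {α}  = {β, γ, δ, ε, ζ}ᶜ
  {ε}  = {α, β, γ, δ, ζ}ᶜ
  {ζ}  = {α, β, γ, δ, ε}ᶜ
  {α, δ, ζ}  = {α, ζ} ∪ {α, δ}
  {α, β, γ, ζ}  = {α, ζ} ∪ {β, γ, ζ}
  {α, δ, ε, ζ}  = {α, δ, ε} ∪ {α, ζ}
  {α, β, γ, ε, ζ}  = {α, ζ} ∪ {β, γ, ε, ζ}
Iteration 3 adds 7:
  {δ}  = {α, β, γ, ε, ζ}ᶜ
  {α, ε}  = {ε} ∪ {α}
  {β, γ}  = {α, δ, ε, ζ}ᶜ
  {δ, ε}  = {α, β, γ, ζ}ᶜ
  {ε, ζ}  = {ε} ∪ {ζ}
  {α, ε, ζ}  = {α, ζ} ∪ {ε}
  {β, γ, ε}  = {α, δ, ζ}ᶜ
Iteration 4: +7 →
  {δ, ζ}  = {ζ} ∪ {δ}
  {α, β, γ}  = {α} ∪ {β, γ}
  {β, γ, δ}  = {α, ε, ζ}ᶜ
  {δ, ε, ζ}  = {ε, ζ} ∪ {δ, ε}
  {α, β, γ, δ}  = {ε, ζ}ᶜ
  {α, β, γ, ε}  = {α} ∪ {β, γ, ε}
  {β, γ, δ, ζ}  = {α, ε}ᶜ
Iteration 5: closed — nothing new.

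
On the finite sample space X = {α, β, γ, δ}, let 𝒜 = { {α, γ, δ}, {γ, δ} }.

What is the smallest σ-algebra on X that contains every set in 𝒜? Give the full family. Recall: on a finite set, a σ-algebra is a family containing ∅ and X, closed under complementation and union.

Start: 𝒜 ∪ {∅, X} = { {}, {γ, δ}, {α, γ, δ}, X }.
Round 1. New:
  {β}  = {α, γ, δ}ᶜ
  {α, β}  = {γ, δ}ᶜ
  |family| = 6
Round 2: 1 new —
  {β, γ, δ}  = {γ, δ} ∪ {β}
  |family| = 7
Round 3: +1 →
  {α}  = {β, γ, δ}ᶜ
  |family| = 8
Round 4: already closed under ᶜ and ∪.

Therefore σ(𝒜) = { {}, {α}, {β}, {α, β}, {γ, δ}, {α, γ, δ}, {β, γ, δ}, X } (|σ(𝒜)| = 8).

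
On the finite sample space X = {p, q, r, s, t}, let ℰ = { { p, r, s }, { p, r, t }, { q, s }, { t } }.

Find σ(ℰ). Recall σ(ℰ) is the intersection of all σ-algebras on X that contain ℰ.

σ(ℰ) (16 sets): { {}, { q }, { s }, { t }, { p, r }, { q, s }, { q, t }, { s, t }, { p, q, r }, { p, r, s }, { p, r, t }, { q, s, t }, { p, q, r, s }, { p, q, r, t }, { p, r, s, t }, X }

Derivation:
Initial family (6 sets): { {}, { t }, { q, s }, { p, r, s }, { p, r, t }, X }.
Step 1 (4 new):
  { q, t }  = ᶜ of { p, r, s }
  { q, s, t }  = { q, s } ∪ { t }
  { p, q, r, s }  = ᶜ of { t }
  { p, r, s, t }  = { p, r, s } ∪ { p, r, t }
  |family| = 10
Step 2 adds 3:
  { q }  = ᶜ of { p, r, s, t }
  { p, r }  = ᶜ of { q, s, t }
  { p, q, r, t }  = { q, t } ∪ { p, r, t }
  |family| = 13
Step 3. New:
  { s }  = ᶜ of { p, q, r, t }
  { p, q, r }  = { p, r } ∪ { q }
  |family| = 15
Step 4. New:
  { s, t }  = ᶜ of { p, q, r }
  |family| = 16
Step 5: already closed under ᶜ and ∪.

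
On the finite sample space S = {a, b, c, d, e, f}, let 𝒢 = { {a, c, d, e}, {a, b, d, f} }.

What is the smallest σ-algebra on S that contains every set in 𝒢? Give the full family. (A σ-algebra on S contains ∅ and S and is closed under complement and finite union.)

Initial family (4 sets): { {}, {a, b, d, f}, {a, c, d, e}, S }.
Iteration 1 (2 new):
  {b, f}  = {a, c, d, e}ᶜ
  {c, e}  = {a, b, d, f}ᶜ
  |family| = 6
Iteration 2 adds 1:
  {b, c, e, f}  = {c, e} ∪ {b, f}
  |family| = 7
Iteration 3: 1 new —
  {a, d}  = {b, c, e, f}ᶜ
  |family| = 8
Iteration 4: closed — nothing new.

Hence σ(𝒢) has 8 members: { {}, {a, d}, {b, f}, {c, e}, {a, b, d, f}, {a, c, d, e}, {b, c, e, f}, S }.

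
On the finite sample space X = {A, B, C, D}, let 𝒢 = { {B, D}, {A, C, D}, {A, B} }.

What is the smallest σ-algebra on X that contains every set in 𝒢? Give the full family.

Take S₀ = 𝒢 ∪ {∅, X} = { {}, {A, B}, {B, D}, {A, C, D}, X }.
Step 1. New:
  {B}  = ᶜ of {A, C, D}
  {A, C}  = ᶜ of {B, D}
  {C, D}  = ᶜ of {A, B}
  {A, B, D}  = {A, B} ∪ {B, D}
  [9 total]
Step 2 (3 new):
  {C}  = ᶜ of {A, B, D}
  {A, B, C}  = {A, B} ∪ {A, C}
  {B, C, D}  = {C, D} ∪ {B}
  [12 total]
Step 3: +3 →
  {A}  = ᶜ of {B, C, D}
  {D}  = ᶜ of {A, B, C}
  {B, C}  = {C} ∪ {B}
  [15 total]
Step 4 adds 1:
  {A, D}  = ᶜ of {B, C}
  [16 total]
After Step 5 the family is unchanged; done.

|σ(𝒢)| = 16.  σ(𝒢) = { {}, {A}, {B}, {C}, {D}, {A, B}, {A, C}, {A, D}, {B, C}, {B, D}, {C, D}, {A, B, C}, {A, B, D}, {A, C, D}, {B, C, D}, X }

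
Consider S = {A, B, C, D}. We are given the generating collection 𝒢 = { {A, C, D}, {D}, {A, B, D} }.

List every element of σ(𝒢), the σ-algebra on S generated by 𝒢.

σ(𝒢) (16 sets): { {}, {A}, {B}, {C}, {D}, {A, B}, {A, C}, {A, D}, {B, C}, {B, D}, {C, D}, {A, B, C}, {A, B, D}, {A, C, D}, {B, C, D}, S }

Derivation:
Begin from { {}, {D}, {A, B, D}, {A, C, D}, S } (that is, 𝒢 plus ∅ and S).
Pass 1. New:
  {B}  = ᶜ of {A, C, D}
  {C}  = ᶜ of {A, B, D}
  {A, B, C}  = ᶜ of {D}
  — 8 sets.
Pass 2. New:
  {B, C}  = {C} ∪ {B}
  {B, D}  = {D} ∪ {B}
  {C, D}  = {D} ∪ {C}
  — 11 sets.
Pass 3: 4 new —
  {A, B}  = ᶜ of {C, D}
  {A, C}  = ᶜ of {B, D}
  {A, D}  = ᶜ of {B, C}
  {B, C, D}  = {C} ∪ {B, D}
  — 15 sets.
Pass 4 adds 1:
  {A}  = ᶜ of {B, C, D}
  — 16 sets.
After Pass 5 the family is unchanged; done.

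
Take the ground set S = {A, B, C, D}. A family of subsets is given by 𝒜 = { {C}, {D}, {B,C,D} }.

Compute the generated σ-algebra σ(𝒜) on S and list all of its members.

Begin from { {}, {C}, {D}, {B,C,D}, S } (that is, 𝒜 plus ∅ and S).
Round 1 (4 new):
  {A}  = ᶜ of {B,C,D}
  {C,D}  = {C} ∪ {D}
  {A,B,C}  = ᶜ of {D}
  {A,B,D}  = ᶜ of {C}
  |family| = 9
Round 2. New:
  {A,B}  = ᶜ of {C,D}
  {A,C}  = {C} ∪ {A}
  {A,D}  = {D} ∪ {A}
  {A,C,D}  = {C,D} ∪ {A}
  |family| = 13
Round 3: +3 →
  {B}  = ᶜ of {A,C,D}
  {B,C}  = ᶜ of {A,D}
  {B,D}  = ᶜ of {A,C}
  |family| = 16
Round 4: already closed under ᶜ and ∪.

|σ(𝒜)| = 16.  σ(𝒜) = { {}, {A}, {B}, {C}, {D}, {A,B}, {A,C}, {A,D}, {B,C}, {B,D}, {C,D}, {A,B,C}, {A,B,D}, {A,C,D}, {B,C,D}, S }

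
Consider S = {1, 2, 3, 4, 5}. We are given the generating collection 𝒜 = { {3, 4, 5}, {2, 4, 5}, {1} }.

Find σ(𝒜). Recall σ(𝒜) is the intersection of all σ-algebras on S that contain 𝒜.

|σ(𝒜)| = 16.  σ(𝒜) = { {}, {1}, {2}, {3}, {1, 2}, {1, 3}, {2, 3}, {4, 5}, {1, 2, 3}, {1, 4, 5}, {2, 4, 5}, {3, 4, 5}, {1, 2, 4, 5}, {1, 3, 4, 5}, {2, 3, 4, 5}, S }

Derivation:
Begin from { {}, {1}, {2, 4, 5}, {3, 4, 5}, S } (that is, 𝒜 plus ∅ and S).
Iteration 1: +5 →
  {1, 2}  = S∖{3, 4, 5}
  {1, 3}  = S∖{2, 4, 5}
  {1, 2, 4, 5}  = {2, 4, 5} ∪ {1}
  {1, 3, 4, 5}  = {3, 4, 5} ∪ {1}
  {2, 3, 4, 5}  = S∖{1}
  — 10 sets.
Iteration 2 (3 new):
  {2}  = S∖{1, 3, 4, 5}
  {3}  = S∖{1, 2, 4, 5}
  {1, 2, 3}  = {1, 2} ∪ {1, 3}
  — 13 sets.
Iteration 3 adds 2:
  {2, 3}  = {3} ∪ {2}
  {4, 5}  = S∖{1, 2, 3}
  — 15 sets.
Iteration 4 (1 new):
  {1, 4, 5}  = S∖{2, 3}
  — 16 sets.
After Iteration 5 the family is unchanged; done.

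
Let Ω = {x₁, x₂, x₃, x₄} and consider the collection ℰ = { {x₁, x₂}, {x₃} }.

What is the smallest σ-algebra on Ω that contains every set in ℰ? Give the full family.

Start: ℰ ∪ {∅, Ω} = { ∅, {x₃}, {x₁, x₂}, Ω }.
Iteration 1 (3 new):
  {x₃, x₄}  = ᶜ of {x₁, x₂}
  {x₁, x₂, x₃}  = {x₁, x₂} ∪ {x₃}
  {x₁, x₂, x₄}  = ᶜ of {x₃}
  |family| = 7
Iteration 2: 1 new —
  {x₄}  = ᶜ of {x₁, x₂, x₃}
  |family| = 8
After Iteration 3 the family is unchanged; done.

Hence σ(ℰ) has 8 members: { ∅, {x₃}, {x₄}, {x₁, x₂}, {x₃, x₄}, {x₁, x₂, x₃}, {x₁, x₂, x₄}, Ω }.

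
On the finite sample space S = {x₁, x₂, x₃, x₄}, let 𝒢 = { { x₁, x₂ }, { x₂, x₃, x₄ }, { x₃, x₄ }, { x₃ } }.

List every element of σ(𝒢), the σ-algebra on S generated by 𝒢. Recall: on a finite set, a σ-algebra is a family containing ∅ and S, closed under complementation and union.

σ(𝒢) = { {  }, { x₁ }, { x₂ }, { x₃ }, { x₄ }, { x₁, x₂ }, { x₁, x₃ }, { x₁, x₄ }, { x₂, x₃ }, { x₂, x₄ }, { x₃, x₄ }, { x₁, x₂, x₃ }, { x₁, x₂, x₄ }, { x₁, x₃, x₄ }, { x₂, x₃, x₄ }, S }

Check:
Initial family (6 sets): { {  }, { x₃ }, { x₁, x₂ }, { x₃, x₄ }, { x₂, x₃, x₄ }, S }.
Step 1: +3 →
  { x₁ }  = complement { x₂, x₃, x₄ }
  { x₁, x₂, x₃ }  = { x₃ } ∪ { x₁, x₂ }
  { x₁, x₂, x₄ }  = complement { x₃ }
  |family| = 9
Step 2 (3 new):
  { x₄ }  = complement { x₁, x₂, x₃ }
  { x₁, x₃ }  = { x₃ } ∪ { x₁ }
  { x₁, x₃, x₄ }  = { x₃, x₄ } ∪ { x₁ }
  |family| = 12
Step 3: +3 →
  { x₂ }  = complement { x₁, x₃, x₄ }
  { x₁, x₄ }  = { x₄ } ∪ { x₁ }
  { x₂, x₄ }  = complement { x₁, x₃ }
  |family| = 15
Step 4: 1 new —
  { x₂, x₃ }  = complement { x₁, x₄ }
  |family| = 16
Step 5: closed — nothing new.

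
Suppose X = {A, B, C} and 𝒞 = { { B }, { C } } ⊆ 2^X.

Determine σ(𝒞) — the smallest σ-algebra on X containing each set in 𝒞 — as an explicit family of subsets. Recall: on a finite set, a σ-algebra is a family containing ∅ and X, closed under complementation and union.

|σ(𝒞)| = 8.  σ(𝒞) = { {  }, { A }, { B }, { C }, { A, B }, { A, C }, { B, C }, X }

Working:
Begin from { {  }, { B }, { C }, X } (that is, 𝒞 plus ∅ and X).
Step 1: +3 →
  { A, B }  = complement { C }
  { A, C }  = complement { B }
  { B, C }  = { C } ∪ { B }
  |family| = 7
Step 2: +1 →
  { A }  = complement { B, C }
  |family| = 8
After Step 3 the family is unchanged; done.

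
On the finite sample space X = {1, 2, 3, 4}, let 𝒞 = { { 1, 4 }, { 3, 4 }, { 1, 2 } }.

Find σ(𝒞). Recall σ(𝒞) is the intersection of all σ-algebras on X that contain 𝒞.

Initial family (5 sets): { ∅, { 1, 2 }, { 1, 4 }, { 3, 4 }, X }.
Iteration 1 adds 3:
  { 2, 3 }  = ᶜ of { 1, 4 }
  { 1, 2, 4 }  = { 1, 4 } ∪ { 1, 2 }
  { 1, 3, 4 }  = { 3, 4 } ∪ { 1, 4 }
  [8 total]
Iteration 2: +4 →
  { 2 }  = ᶜ of { 1, 3, 4 }
  { 3 }  = ᶜ of { 1, 2, 4 }
  { 1, 2, 3 }  = { 2, 3 } ∪ { 1, 2 }
  { 2, 3, 4 }  = { 3, 4 } ∪ { 2, 3 }
  [12 total]
Iteration 3 (2 new):
  { 1 }  = ᶜ of { 2, 3, 4 }
  { 4 }  = ᶜ of { 1, 2, 3 }
  [14 total]
Iteration 4. New:
  { 1, 3 }  = { 3 } ∪ { 1 }
  { 2, 4 }  = { 4 } ∪ { 2 }
  [16 total]
Iteration 5: no new sets; the family is a σ-algebra.

σ(𝒞) = { ∅, { 1 }, { 2 }, { 3 }, { 4 }, { 1, 2 }, { 1, 3 }, { 1, 4 }, { 2, 3 }, { 2, 4 }, { 3, 4 }, { 1, 2, 3 }, { 1, 2, 4 }, { 1, 3, 4 }, { 2, 3, 4 }, X }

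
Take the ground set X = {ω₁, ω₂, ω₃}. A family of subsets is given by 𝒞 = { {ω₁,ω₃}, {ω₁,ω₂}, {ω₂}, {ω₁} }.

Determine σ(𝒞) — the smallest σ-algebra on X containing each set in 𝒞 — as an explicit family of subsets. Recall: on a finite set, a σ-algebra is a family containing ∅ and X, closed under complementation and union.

σ(𝒞) (8 sets): { {}, {ω₁}, {ω₂}, {ω₃}, {ω₁,ω₂}, {ω₁,ω₃}, {ω₂,ω₃}, X }

Working:
Initial family (6 sets): { {}, {ω₁}, {ω₂}, {ω₁,ω₂}, {ω₁,ω₃}, X }.
Iteration 1 adds 2:
  {ω₃}  = ᶜ of {ω₁,ω₂}
  {ω₂,ω₃}  = ᶜ of {ω₁}
  (now 8)
Iteration 2: stable.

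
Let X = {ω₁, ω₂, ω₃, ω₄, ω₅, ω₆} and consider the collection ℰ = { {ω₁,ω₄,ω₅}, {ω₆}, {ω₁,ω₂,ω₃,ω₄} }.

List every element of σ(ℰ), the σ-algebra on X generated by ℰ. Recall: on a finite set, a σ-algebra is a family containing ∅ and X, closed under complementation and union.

σ(ℰ) = { {}, {ω₅}, {ω₆}, {ω₁,ω₄}, {ω₂,ω₃}, {ω₅,ω₆}, {ω₁,ω₄,ω₅}, {ω₁,ω₄,ω₆}, {ω₂,ω₃,ω₅}, {ω₂,ω₃,ω₆}, {ω₁,ω₂,ω₃,ω₄}, {ω₁,ω₄,ω₅,ω₆}, {ω₂,ω₃,ω₅,ω₆}, {ω₁,ω₂,ω₃,ω₄,ω₅}, {ω₁,ω₂,ω₃,ω₄,ω₆}, X }

Working:
Begin from { {}, {ω₆}, {ω₁,ω₄,ω₅}, {ω₁,ω₂,ω₃,ω₄}, X } (that is, ℰ plus ∅ and X).
Pass 1 (5 new):
  {ω₅,ω₆}  = complement {ω₁,ω₂,ω₃,ω₄}
  {ω₂,ω₃,ω₆}  = complement {ω₁,ω₄,ω₅}
  {ω₁,ω₄,ω₅,ω₆}  = {ω₁,ω₄,ω₅} ∪ {ω₆}
  {ω₁,ω₂,ω₃,ω₄,ω₅}  = complement {ω₆}
  {ω₁,ω₂,ω₃,ω₄,ω₆}  = {ω₁,ω₂,ω₃,ω₄} ∪ {ω₆}
  [10 total]
Pass 2. New:
  {ω₅}  = complement {ω₁,ω₂,ω₃,ω₄,ω₆}
  {ω₂,ω₃}  = complement {ω₁,ω₄,ω₅,ω₆}
  {ω₂,ω₃,ω₅,ω₆}  = {ω₅,ω₆} ∪ {ω₂,ω₃,ω₆}
  [13 total]
Pass 3. New:
  {ω₁,ω₄}  = complement {ω₂,ω₃,ω₅,ω₆}
  {ω₂,ω₃,ω₅}  = {ω₂,ω₃} ∪ {ω₅}
  [15 total]
Pass 4: 1 new —
  {ω₁,ω₄,ω₆}  = complement {ω₂,ω₃,ω₅}
  [16 total]
Pass 5: already closed under ᶜ and ∪.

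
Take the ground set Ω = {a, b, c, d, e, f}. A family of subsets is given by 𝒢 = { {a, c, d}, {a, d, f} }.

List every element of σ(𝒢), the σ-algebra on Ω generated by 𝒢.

Take S₀ = 𝒢 ∪ {∅, Ω} = { {}, {a, c, d}, {a, d, f}, Ω }.
Round 1: +3 →
  {b, c, e}  = Ω∖{a, d, f}
  {b, e, f}  = Ω∖{a, c, d}
  {a, c, d, f}  = {a, c, d} ∪ {a, d, f}
  [7 total]
Round 2 adds 4:
  {b, e}  = Ω∖{a, c, d, f}
  {b, c, e, f}  = {b, c, e} ∪ {b, e, f}
  {a, b, c, d, e}  = {a, c, d} ∪ {b, c, e}
  {a, b, d, e, f}  = {b, e, f} ∪ {a, d, f}
  [11 total]
Round 3: 3 new —
  {c}  = Ω∖{a, b, d, e, f}
  {f}  = Ω∖{a, b, c, d, e}
  {a, d}  = Ω∖{b, c, e, f}
  [14 total]
Round 4 adds 2:
  {c, f}  = {c} ∪ {f}
  {a, b, d, e}  = {b, e} ∪ {a, d}
  [16 total]
Round 5: stable.

Therefore σ(𝒢) = { {}, {c}, {f}, {a, d}, {b, e}, {c, f}, {a, c, d}, {a, d, f}, {b, c, e}, {b, e, f}, {a, b, d, e}, {a, c, d, f}, {b, c, e, f}, {a, b, c, d, e}, {a, b, d, e, f}, Ω } (|σ(𝒢)| = 16).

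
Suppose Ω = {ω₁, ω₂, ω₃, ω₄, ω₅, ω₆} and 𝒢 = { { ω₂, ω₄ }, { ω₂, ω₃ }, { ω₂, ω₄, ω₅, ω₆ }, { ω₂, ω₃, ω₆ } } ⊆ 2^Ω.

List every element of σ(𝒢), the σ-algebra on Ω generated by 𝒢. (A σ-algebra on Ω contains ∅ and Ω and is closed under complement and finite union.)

σ(𝒢) (64 sets): { {}, { ω₁ }, { ω₂ }, { ω₃ }, { ω₄ }, { ω₅ }, { ω₆ }, { ω₁, ω₂ }, { ω₁, ω₃ }, { ω₁, ω₄ }, { ω₁, ω₅ }, { ω₁, ω₆ }, { ω₂, ω₃ }, { ω₂, ω₄ }, { ω₂, ω₅ }, { ω₂, ω₆ }, { ω₃, ω₄ }, { ω₃, ω₅ }, { ω₃, ω₆ }, { ω₄, ω₅ }, { ω₄, ω₆ }, { ω₅, ω₆ }, { ω₁, ω₂, ω₃ }, { ω₁, ω₂, ω₄ }, { ω₁, ω₂, ω₅ }, { ω₁, ω₂, ω₆ }, { ω₁, ω₃, ω₄ }, { ω₁, ω₃, ω₅ }, { ω₁, ω₃, ω₆ }, { ω₁, ω₄, ω₅ }, { ω₁, ω₄, ω₆ }, { ω₁, ω₅, ω₆ }, { ω₂, ω₃, ω₄ }, { ω₂, ω₃, ω₅ }, { ω₂, ω₃, ω₆ }, { ω₂, ω₄, ω₅ }, { ω₂, ω₄, ω₆ }, { ω₂, ω₅, ω₆ }, { ω₃, ω₄, ω₅ }, { ω₃, ω₄, ω₆ }, { ω₃, ω₅, ω₆ }, { ω₄, ω₅, ω₆ }, { ω₁, ω₂, ω₃, ω₄ }, { ω₁, ω₂, ω₃, ω₅ }, { ω₁, ω₂, ω₃, ω₆ }, { ω₁, ω₂, ω₄, ω₅ }, { ω₁, ω₂, ω₄, ω₆ }, { ω₁, ω₂, ω₅, ω₆ }, { ω₁, ω₃, ω₄, ω₅ }, { ω₁, ω₃, ω₄, ω₆ }, { ω₁, ω₃, ω₅, ω₆ }, { ω₁, ω₄, ω₅, ω₆ }, { ω₂, ω₃, ω₄, ω₅ }, { ω₂, ω₃, ω₄, ω₆ }, { ω₂, ω₃, ω₅, ω₆ }, { ω₂, ω₄, ω₅, ω₆ }, { ω₃, ω₄, ω₅, ω₆ }, { ω₁, ω₂, ω₃, ω₄, ω₅ }, { ω₁, ω₂, ω₃, ω₄, ω₆ }, { ω₁, ω₂, ω₃, ω₅, ω₆ }, { ω₁, ω₂, ω₄, ω₅, ω₆ }, { ω₁, ω₃, ω₄, ω₅, ω₆ }, { ω₂, ω₃, ω₄, ω₅, ω₆ }, Ω }

Trace:
Begin from { {}, { ω₂, ω₃ }, { ω₂, ω₄ }, { ω₂, ω₃, ω₆ }, { ω₂, ω₄, ω₅, ω₆ }, Ω } (that is, 𝒢 plus ∅ and Ω).
Round 1: 7 new —
  { ω₁, ω₃ }  = Ω∖{ ω₂, ω₄, ω₅, ω₆ }
  { ω₁, ω₄, ω₅ }  = Ω∖{ ω₂, ω₃, ω₆ }
  { ω₂, ω₃, ω₄ }  = { ω₂, ω₃ } ∪ { ω₂, ω₄ }
  { ω₁, ω₃, ω₅, ω₆ }  = Ω∖{ ω₂, ω₄ }
  { ω₁, ω₄, ω₅, ω₆ }  = Ω∖{ ω₂, ω₃ }
  { ω₂, ω₃, ω₄, ω₆ }  = { ω₂, ω₃, ω₆ } ∪ { ω₂, ω₄ }
  { ω₂, ω₃, ω₄, ω₅, ω₆ }  = { ω₂, ω₄, ω₅, ω₆ } ∪ { ω₂, ω₃ }
  (now 13)
Round 2: 13 new —
  { ω₁ }  = Ω∖{ ω₂, ω₃, ω₄, ω₅, ω₆ }
  { ω₁, ω₅ }  = Ω∖{ ω₂, ω₃, ω₄, ω₆ }
  { ω₁, ω₂, ω₃ }  = { ω₂, ω₃ } ∪ { ω₁, ω₃ }
  { ω₁, ω₅, ω₆ }  = Ω∖{ ω₂, ω₃, ω₄ }
  { ω₁, ω₂, ω₃, ω₄ }  = { ω₂, ω₃, ω₄ } ∪ { ω₁, ω₃ }
  { ω₁, ω₂, ω₃, ω₆ }  = { ω₂, ω₃, ω₆ } ∪ { ω₁, ω₃ }
  { ω₁, ω₂, ω₄, ω₅ }  = { ω₁, ω₄, ω₅ } ∪ { ω₂, ω₄ }
  { ω₁, ω₃, ω₄, ω₅ }  = { ω₁, ω₄, ω₅ } ∪ { ω₁, ω₃ }
  { ω₁, ω₂, ω₃, ω₄, ω₅ }  = { ω₁, ω₄, ω₅ } ∪ { ω₂, ω₃, ω₄ }
  { ω₁, ω₂, ω₃, ω₄, ω₆ }  = { ω₂, ω₃, ω₄, ω₆ } ∪ { ω₁, ω₃ }
  { ω₁, ω₂, ω₃, ω₅, ω₆ }  = { ω₁, ω₃, ω₅, ω₆ } ∪ { ω₂, ω₃, ω₆ }
  { ω₁, ω₂, ω₄, ω₅, ω₆ }  = { ω₁, ω₄, ω₅ } ∪ { ω₂, ω₄, ω₅, ω₆ }
  { ω₁, ω₃, ω₄, ω₅, ω₆ }  = { ω₁, ω₄, ω₅ } ∪ { ω₁, ω₃, ω₅, ω₆ }
  (now 26)
Round 3 adds 13:
  { ω₂ }  = Ω∖{ ω₁, ω₃, ω₄, ω₅, ω₆ }
  { ω₃ }  = Ω∖{ ω₁, ω₂, ω₄, ω₅, ω₆ }
  { ω₄ }  = Ω∖{ ω₁, ω₂, ω₃, ω₅, ω₆ }
  { ω₅ }  = Ω∖{ ω₁, ω₂, ω₃, ω₄, ω₆ }
  { ω₆ }  = Ω∖{ ω₁, ω₂, ω₃, ω₄, ω₅ }
  { ω₂, ω₆ }  = Ω∖{ ω₁, ω₃, ω₄, ω₅ }
  { ω₃, ω₆ }  = Ω∖{ ω₁, ω₂, ω₄, ω₅ }
  { ω₄, ω₅ }  = Ω∖{ ω₁, ω₂, ω₃, ω₆ }
  { ω₅, ω₆ }  = Ω∖{ ω₁, ω₂, ω₃, ω₄ }
  { ω₁, ω₂, ω₄ }  = { ω₂, ω₄ } ∪ { ω₁ }
  { ω₁, ω₃, ω₅ }  = { ω₁, ω₃ } ∪ { ω₁, ω₅ }
  { ω₄, ω₅, ω₆ }  = Ω∖{ ω₁, ω₂, ω₃ }
  { ω₁, ω₂, ω₃, ω₅ }  = { ω₁, ω₅ } ∪ { ω₁, ω₂, ω₃ }
  (now 39)
Round 4 (23 new):
  { ω₁, ω₂ }  = { ω₂ } ∪ { ω₁ }
  { ω₁, ω₄ }  = { ω₄ } ∪ { ω₁ }
  { ω₁, ω₆ }  = { ω₁ } ∪ { ω₆ }
  { ω₂, ω₅ }  = { ω₂ } ∪ { ω₅ }
  { ω₃, ω₄ }  = { ω₃ } ∪ { ω₄ }
  { ω₃, ω₅ }  = { ω₃ } ∪ { ω₅ }
  { ω₄, ω₆ }  = Ω∖{ ω₁, ω₂, ω₃, ω₅ }
  { ω₁, ω₂, ω₅ }  = { ω₂ } ∪ { ω₁, ω₅ }
  { ω₁, ω₂, ω₆ }  = { ω₂, ω₆ } ∪ { ω₁ }
  { ω₁, ω₃, ω₄ }  = { ω₁, ω₃ } ∪ { ω₄ }
  { ω₁, ω₃, ω₆ }  = { ω₁, ω₃ } ∪ { ω₃, ω₆ }
  { ω₂, ω₃, ω₅ }  = { ω₂, ω₃ } ∪ { ω₅ }
  { ω₂, ω₄, ω₅ }  = { ω₂ } ∪ { ω₄, ω₅ }
  { ω₂, ω₄, ω₆ }  = Ω∖{ ω₁, ω₃, ω₅ }
  { ω₂, ω₅, ω₆ }  = { ω₂ } ∪ { ω₅, ω₆ }
  { ω₃, ω₄, ω₅ }  = { ω₄, ω₅ } ∪ { ω₃ }
  { ω₃, ω₄, ω₆ }  = { ω₃, ω₆ } ∪ { ω₄ }
  { ω₃, ω₅, ω₆ }  = Ω∖{ ω₁, ω₂, ω₄ }
  { ω₁, ω₂, ω₄, ω₆ }  = { ω₂, ω₆ } ∪ { ω₁, ω₂, ω₄ }
  { ω₁, ω₂, ω₅, ω₆ }  = { ω₂ } ∪ { ω₁, ω₅, ω₆ }
  { ω₂, ω₃, ω₄, ω₅ }  = { ω₄, ω₅ } ∪ { ω₂, ω₃ }
  { ω₂, ω₃, ω₅, ω₆ }  = { ω₂, ω₃, ω₆ } ∪ { ω₅, ω₆ }
  { ω₃, ω₄, ω₅, ω₆ }  = { ω₄, ω₅ } ∪ { ω₃, ω₆ }
  (now 62)
Round 5 adds 2:
  { ω₁, ω₄, ω₆ }  = Ω∖{ ω₂, ω₃, ω₅ }
  { ω₁, ω₃, ω₄, ω₆ }  = Ω∖{ ω₂, ω₅ }
  (now 64)
Round 6: already closed under ᶜ and ∪.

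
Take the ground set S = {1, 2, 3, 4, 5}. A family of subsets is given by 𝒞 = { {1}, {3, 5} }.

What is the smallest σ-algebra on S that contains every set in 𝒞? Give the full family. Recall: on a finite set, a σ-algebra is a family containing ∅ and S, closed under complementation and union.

Initial family (4 sets): { ∅, {1}, {3, 5}, S }.
Pass 1: +3 →
  {1, 2, 4}  = S∖{3, 5}
  {1, 3, 5}  = {3, 5} ∪ {1}
  {2, 3, 4, 5}  = S∖{1}
  (now 7)
Pass 2: 1 new —
  {2, 4}  = S∖{1, 3, 5}
  (now 8)
Pass 3: already closed under ᶜ and ∪.

Therefore σ(𝒞) = { ∅, {1}, {2, 4}, {3, 5}, {1, 2, 4}, {1, 3, 5}, {2, 3, 4, 5}, S } (|σ(𝒞)| = 8).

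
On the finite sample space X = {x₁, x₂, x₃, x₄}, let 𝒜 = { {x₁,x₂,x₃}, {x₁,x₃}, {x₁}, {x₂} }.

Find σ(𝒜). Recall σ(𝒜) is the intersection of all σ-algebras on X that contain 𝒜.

σ(𝒜) = { ∅, {x₁}, {x₂}, {x₃}, {x₄}, {x₁,x₂}, {x₁,x₃}, {x₁,x₄}, {x₂,x₃}, {x₂,x₄}, {x₃,x₄}, {x₁,x₂,x₃}, {x₁,x₂,x₄}, {x₁,x₃,x₄}, {x₂,x₃,x₄}, X }

Trace:
Take S₀ = 𝒜 ∪ {∅, X} = { ∅, {x₁}, {x₂}, {x₁,x₃}, {x₁,x₂,x₃}, X }.
Step 1: 5 new —
  {x₄}  = {x₁,x₂,x₃}ᶜ
  {x₁,x₂}  = {x₂} ∪ {x₁}
  {x₂,x₄}  = {x₁,x₃}ᶜ
  {x₁,x₃,x₄}  = {x₂}ᶜ
  {x₂,x₃,x₄}  = {x₁}ᶜ
  — 11 sets.
Step 2: +3 →
  {x₁,x₄}  = {x₄} ∪ {x₁}
  {x₃,x₄}  = {x₁,x₂}ᶜ
  {x₁,x₂,x₄}  = {x₁,x₂} ∪ {x₄}
  — 14 sets.
Step 3 adds 2:
  {x₃}  = {x₁,x₂,x₄}ᶜ
  {x₂,x₃}  = {x₁,x₄}ᶜ
  — 16 sets.
Step 4: no new sets; the family is a σ-algebra.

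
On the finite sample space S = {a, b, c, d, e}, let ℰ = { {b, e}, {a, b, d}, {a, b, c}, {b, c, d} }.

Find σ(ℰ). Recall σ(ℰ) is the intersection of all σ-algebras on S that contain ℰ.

σ(ℰ) = { {}, {a}, {b}, {c}, {d}, {e}, {a, b}, {a, c}, {a, d}, {a, e}, {b, c}, {b, d}, {b, e}, {c, d}, {c, e}, {d, e}, {a, b, c}, {a, b, d}, {a, b, e}, {a, c, d}, {a, c, e}, {a, d, e}, {b, c, d}, {b, c, e}, {b, d, e}, {c, d, e}, {a, b, c, d}, {a, b, c, e}, {a, b, d, e}, {a, c, d, e}, {b, c, d, e}, S }

Working:
Seed the family with ℰ together with ∅ and S: { {}, {b, e}, {a, b, c}, {a, b, d}, {b, c, d}, S }.
Step 1 (8 new):
  {a, e}  = {b, c, d}ᶜ
  {c, e}  = {a, b, d}ᶜ
  {d, e}  = {a, b, c}ᶜ
  {a, c, d}  = {b, e}ᶜ
  {a, b, c, d}  = {a, b, c} ∪ {b, c, d}
  {a, b, c, e}  = {b, e} ∪ {a, b, c}
  {a, b, d, e}  = {b, e} ∪ {a, b, d}
  {b, c, d, e}  = {b, e} ∪ {b, c, d}
  (now 14)
Step 2: 11 new —
  {a}  = {b, c, d, e}ᶜ
  {c}  = {a, b, d, e}ᶜ
  {d}  = {a, b, c, e}ᶜ
  {e}  = {a, b, c, d}ᶜ
  {a, b, e}  = {b, e} ∪ {a, e}
  {a, c, e}  = {a, e} ∪ {c, e}
  {a, d, e}  = {d, e} ∪ {a, e}
  {b, c, e}  = {b, e} ∪ {c, e}
  {b, d, e}  = {b, e} ∪ {d, e}
  {c, d, e}  = {d, e} ∪ {c, e}
  {a, c, d, e}  = {d, e} ∪ {a, c, d}
  (now 25)
Step 3 (7 new):
  {b}  = {a, c, d, e}ᶜ
  {a, b}  = {c, d, e}ᶜ
  {a, c}  = {b, d, e}ᶜ
  {a, d}  = {b, c, e}ᶜ
  {b, c}  = {a, d, e}ᶜ
  {b, d}  = {a, c, e}ᶜ
  {c, d}  = {a, b, e}ᶜ
  (now 32)
Step 4: closed — nothing new.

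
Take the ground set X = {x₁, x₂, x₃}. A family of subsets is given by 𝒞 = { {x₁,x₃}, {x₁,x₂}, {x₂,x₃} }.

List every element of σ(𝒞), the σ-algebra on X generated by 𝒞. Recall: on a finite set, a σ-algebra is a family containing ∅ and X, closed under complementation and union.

σ(𝒞) (8 sets): { {}, {x₁}, {x₂}, {x₃}, {x₁,x₂}, {x₁,x₃}, {x₂,x₃}, X }

Trace:
Initial family (5 sets): { {}, {x₁,x₂}, {x₁,x₃}, {x₂,x₃}, X }.
Iteration 1 adds 3:
  {x₁}  = ᶜ of {x₂,x₃}
  {x₂}  = ᶜ of {x₁,x₃}
  {x₃}  = ᶜ of {x₁,x₂}
Iteration 2: closed — nothing new.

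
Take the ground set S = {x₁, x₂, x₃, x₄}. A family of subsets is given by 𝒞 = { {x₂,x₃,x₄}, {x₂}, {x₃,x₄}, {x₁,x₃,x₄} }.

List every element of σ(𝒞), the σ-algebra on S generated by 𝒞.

Seed the family with 𝒞 together with ∅ and S: { {}, {x₂}, {x₃,x₄}, {x₁,x₃,x₄}, {x₂,x₃,x₄}, S }.
Round 1. New:
  {x₁}  = S∖{x₂,x₃,x₄}
  {x₁,x₂}  = S∖{x₃,x₄}
  [8 total]
Round 2: already closed under ᶜ and ∪.

|σ(𝒞)| = 8.  σ(𝒞) = { {}, {x₁}, {x₂}, {x₁,x₂}, {x₃,x₄}, {x₁,x₃,x₄}, {x₂,x₃,x₄}, S }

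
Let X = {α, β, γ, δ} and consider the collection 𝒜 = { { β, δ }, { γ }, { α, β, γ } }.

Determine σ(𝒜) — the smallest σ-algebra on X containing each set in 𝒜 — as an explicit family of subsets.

Start: 𝒜 ∪ {∅, X} = { ∅, { γ }, { β, δ }, { α, β, γ }, X }.
Pass 1: +4 →
  { δ }  = complement { α, β, γ }
  { α, γ }  = complement { β, δ }
  { α, β, δ }  = complement { γ }
  { β, γ, δ }  = { γ } ∪ { β, δ }
  — 9 sets.
Pass 2. New:
  { α }  = complement { β, γ, δ }
  { γ, δ }  = { γ } ∪ { δ }
  { α, γ, δ }  = { α, γ } ∪ { δ }
  — 12 sets.
Pass 3 adds 3:
  { β }  = complement { α, γ, δ }
  { α, β }  = complement { γ, δ }
  { α, δ }  = { δ } ∪ { α }
  — 15 sets.
Pass 4: +1 →
  { β, γ }  = complement { α, δ }
  — 16 sets.
Pass 5: no new sets; the family is a σ-algebra.

Therefore σ(𝒜) = { ∅, { α }, { β }, { γ }, { δ }, { α, β }, { α, γ }, { α, δ }, { β, γ }, { β, δ }, { γ, δ }, { α, β, γ }, { α, β, δ }, { α, γ, δ }, { β, γ, δ }, X } (|σ(𝒜)| = 16).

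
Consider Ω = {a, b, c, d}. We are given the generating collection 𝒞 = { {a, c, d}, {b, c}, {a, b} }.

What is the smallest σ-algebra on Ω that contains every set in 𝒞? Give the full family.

Take S₀ = 𝒞 ∪ {∅, Ω} = { {}, {a, b}, {b, c}, {a, c, d}, Ω }.
Iteration 1. New:
  {b}  = ᶜ of {a, c, d}
  {a, d}  = ᶜ of {b, c}
  {c, d}  = ᶜ of {a, b}
  {a, b, c}  = {b, c} ∪ {a, b}
  |family| = 9
Iteration 2 adds 3:
  {d}  = ᶜ of {a, b, c}
  {a, b, d}  = {a, b} ∪ {a, d}
  {b, c, d}  = {c, d} ∪ {b}
  |family| = 12
Iteration 3 adds 3:
  {a}  = ᶜ of {b, c, d}
  {c}  = ᶜ of {a, b, d}
  {b, d}  = {d} ∪ {b}
  |family| = 15
Iteration 4. New:
  {a, c}  = ᶜ of {b, d}
  |family| = 16
Iteration 5: closed — nothing new.

Hence σ(𝒞) has 16 members: { {}, {a}, {b}, {c}, {d}, {a, b}, {a, c}, {a, d}, {b, c}, {b, d}, {c, d}, {a, b, c}, {a, b, d}, {a, c, d}, {b, c, d}, Ω }.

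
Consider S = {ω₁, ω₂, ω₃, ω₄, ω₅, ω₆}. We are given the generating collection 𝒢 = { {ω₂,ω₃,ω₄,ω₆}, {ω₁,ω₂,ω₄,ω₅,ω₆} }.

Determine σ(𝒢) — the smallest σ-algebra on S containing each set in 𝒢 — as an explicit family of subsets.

Start: 𝒢 ∪ {∅, S} = { ∅, {ω₂,ω₃,ω₄,ω₆}, {ω₁,ω₂,ω₄,ω₅,ω₆}, S }.
Round 1. New:
  {ω₃}  = {ω₁,ω₂,ω₄,ω₅,ω₆}ᶜ
  {ω₁,ω₅}  = {ω₂,ω₃,ω₄,ω₆}ᶜ
  |family| = 6
Round 2 adds 1:
  {ω₁,ω₃,ω₅}  = {ω₃} ∪ {ω₁,ω₅}
  |family| = 7
Round 3 adds 1:
  {ω₂,ω₄,ω₆}  = {ω₁,ω₃,ω₅}ᶜ
  |family| = 8
Round 4: closed — nothing new.

Hence σ(𝒢) has 8 members: { ∅, {ω₃}, {ω₁,ω₅}, {ω₁,ω₃,ω₅}, {ω₂,ω₄,ω₆}, {ω₂,ω₃,ω₄,ω₆}, {ω₁,ω₂,ω₄,ω₅,ω₆}, S }.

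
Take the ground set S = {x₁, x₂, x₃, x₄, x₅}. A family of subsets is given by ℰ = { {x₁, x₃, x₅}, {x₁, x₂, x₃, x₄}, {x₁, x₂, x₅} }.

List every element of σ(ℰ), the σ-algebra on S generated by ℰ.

σ(ℰ) = { ∅, {x₁}, {x₂}, {x₃}, {x₄}, {x₅}, {x₁, x₂}, {x₁, x₃}, {x₁, x₄}, {x₁, x₅}, {x₂, x₃}, {x₂, x₄}, {x₂, x₅}, {x₃, x₄}, {x₃, x₅}, {x₄, x₅}, {x₁, x₂, x₃}, {x₁, x₂, x₄}, {x₁, x₂, x₅}, {x₁, x₃, x₄}, {x₁, x₃, x₅}, {x₁, x₄, x₅}, {x₂, x₃, x₄}, {x₂, x₃, x₅}, {x₂, x₄, x₅}, {x₃, x₄, x₅}, {x₁, x₂, x₃, x₄}, {x₁, x₂, x₃, x₅}, {x₁, x₂, x₄, x₅}, {x₁, x₃, x₄, x₅}, {x₂, x₃, x₄, x₅}, S }

Trace:
Start: ℰ ∪ {∅, S} = { ∅, {x₁, x₂, x₅}, {x₁, x₃, x₅}, {x₁, x₂, x₃, x₄}, S }.
Pass 1 (4 new):
  {x₅}  = S∖{x₁, x₂, x₃, x₄}
  {x₂, x₄}  = S∖{x₁, x₃, x₅}
  {x₃, x₄}  = S∖{x₁, x₂, x₅}
  {x₁, x₂, x₃, x₅}  = {x₁, x₂, x₅} ∪ {x₁, x₃, x₅}
  [9 total]
Pass 2: 6 new —
  {x₄}  = S∖{x₁, x₂, x₃, x₅}
  {x₂, x₃, x₄}  = {x₃, x₄} ∪ {x₂, x₄}
  {x₂, x₄, x₅}  = {x₅} ∪ {x₂, x₄}
  {x₃, x₄, x₅}  = {x₃, x₄} ∪ {x₅}
  {x₁, x₂, x₄, x₅}  = {x₁, x₂, x₅} ∪ {x₂, x₄}
  {x₁, x₃, x₄, x₅}  = {x₃, x₄} ∪ {x₁, x₃, x₅}
  [15 total]
Pass 3 (7 new):
  {x₂}  = S∖{x₁, x₃, x₄, x₅}
  {x₃}  = S∖{x₁, x₂, x₄, x₅}
  {x₁, x₂}  = S∖{x₃, x₄, x₅}
  {x₁, x₃}  = S∖{x₂, x₄, x₅}
  {x₁, x₅}  = S∖{x₂, x₃, x₄}
  {x₄, x₅}  = {x₄} ∪ {x₅}
  {x₂, x₃, x₄, x₅}  = {x₃, x₄, x₅} ∪ {x₂, x₃, x₄}
  [22 total]
Pass 4: +8 →
  {x₁}  = S∖{x₂, x₃, x₄, x₅}
  {x₂, x₃}  = {x₂} ∪ {x₃}
  {x₂, x₅}  = {x₂} ∪ {x₅}
  {x₃, x₅}  = {x₅} ∪ {x₃}
  {x₁, x₂, x₃}  = S∖{x₄, x₅}
  {x₁, x₂, x₄}  = {x₂, x₄} ∪ {x₁, x₂}
  {x₁, x₃, x₄}  = {x₃, x₄} ∪ {x₁, x₃}
  {x₁, x₄, x₅}  = {x₄, x₅} ∪ {x₁, x₅}
  [30 total]
Pass 5 adds 2:
  {x₁, x₄}  = {x₄} ∪ {x₁}
  {x₂, x₃, x₅}  = {x₂, x₅} ∪ {x₃}
  [32 total]
Pass 6: already closed under ᶜ and ∪.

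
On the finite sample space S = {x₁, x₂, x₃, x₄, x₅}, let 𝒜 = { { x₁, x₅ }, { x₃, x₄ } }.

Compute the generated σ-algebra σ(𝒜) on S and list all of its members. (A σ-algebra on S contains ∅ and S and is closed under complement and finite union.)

σ(𝒜) = { {}, { x₂ }, { x₁, x₅ }, { x₃, x₄ }, { x₁, x₂, x₅ }, { x₂, x₃, x₄ }, { x₁, x₃, x₄, x₅ }, S }

Derivation:
Begin from { {}, { x₁, x₅ }, { x₃, x₄ }, S } (that is, 𝒜 plus ∅ and S).
Iteration 1 (3 new):
  { x₁, x₂, x₅ }  = ᶜ of { x₃, x₄ }
  { x₂, x₃, x₄ }  = ᶜ of { x₁, x₅ }
  { x₁, x₃, x₄, x₅ }  = { x₁, x₅ } ∪ { x₃, x₄ }
  — 7 sets.
Iteration 2 adds 1:
  { x₂ }  = ᶜ of { x₁, x₃, x₄, x₅ }
  — 8 sets.
Iteration 3 adds nothing — fixpoint reached.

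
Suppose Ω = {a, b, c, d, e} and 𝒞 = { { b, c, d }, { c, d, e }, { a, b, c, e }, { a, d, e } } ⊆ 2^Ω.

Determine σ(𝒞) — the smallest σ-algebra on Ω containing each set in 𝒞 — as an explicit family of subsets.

Start: 𝒞 ∪ {∅, Ω} = { {  }, { a, d, e }, { b, c, d }, { c, d, e }, { a, b, c, e }, Ω }.
Iteration 1: +6 →
  { d }  = Ω∖{ a, b, c, e }
  { a, b }  = Ω∖{ c, d, e }
  { a, e }  = Ω∖{ b, c, d }
  { b, c }  = Ω∖{ a, d, e }
  { a, c, d, e }  = { a, d, e } ∪ { c, d, e }
  { b, c, d, e }  = { c, d, e } ∪ { b, c, d }
  |family| = 12
Iteration 2: 7 new —
  { a }  = Ω∖{ b, c, d, e }
  { b }  = Ω∖{ a, c, d, e }
  { a, b, c }  = { a, b } ∪ { b, c }
  { a, b, d }  = { a, b } ∪ { d }
  { a, b, e }  = { a, b } ∪ { a, e }
  { a, b, c, d }  = { b, c, d } ∪ { a, b }
  { a, b, d, e }  = { a, d, e } ∪ { a, b }
  |family| = 19
Iteration 3 adds 7:
  { c }  = Ω∖{ a, b, d, e }
  { e }  = Ω∖{ a, b, c, d }
  { a, d }  = { d } ∪ { a }
  { b, d }  = { b } ∪ { d }
  { c, d }  = Ω∖{ a, b, e }
  { c, e }  = Ω∖{ a, b, d }
  { d, e }  = Ω∖{ a, b, c }
  |family| = 26
Iteration 4: 6 new —
  { a, c }  = { c } ∪ { a }
  { b, e }  = { b } ∪ { e }
  { a, c, d }  = { c, d } ∪ { a, d }
  { a, c, e }  = Ω∖{ b, d }
  { b, c, e }  = Ω∖{ a, d }
  { b, d, e }  = { b } ∪ { d, e }
  |family| = 32
After Iteration 5 the family is unchanged; done.

Therefore σ(𝒞) = { {  }, { a }, { b }, { c }, { d }, { e }, { a, b }, { a, c }, { a, d }, { a, e }, { b, c }, { b, d }, { b, e }, { c, d }, { c, e }, { d, e }, { a, b, c }, { a, b, d }, { a, b, e }, { a, c, d }, { a, c, e }, { a, d, e }, { b, c, d }, { b, c, e }, { b, d, e }, { c, d, e }, { a, b, c, d }, { a, b, c, e }, { a, b, d, e }, { a, c, d, e }, { b, c, d, e }, Ω } (|σ(𝒞)| = 32).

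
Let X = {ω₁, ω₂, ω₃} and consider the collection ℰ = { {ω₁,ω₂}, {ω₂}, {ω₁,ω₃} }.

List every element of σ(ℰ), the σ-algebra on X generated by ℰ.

σ(ℰ) = { {}, {ω₁}, {ω₂}, {ω₃}, {ω₁,ω₂}, {ω₁,ω₃}, {ω₂,ω₃}, X }

Check:
Start: ℰ ∪ {∅, X} = { {}, {ω₂}, {ω₁,ω₂}, {ω₁,ω₃}, X }.
Round 1: 1 new —
  {ω₃}  = {ω₁,ω₂}ᶜ
  [6 total]
Round 2. New:
  {ω₂,ω₃}  = {ω₃} ∪ {ω₂}
  [7 total]
Round 3 (1 new):
  {ω₁}  = {ω₂,ω₃}ᶜ
  [8 total]
Round 4: already closed under ᶜ and ∪.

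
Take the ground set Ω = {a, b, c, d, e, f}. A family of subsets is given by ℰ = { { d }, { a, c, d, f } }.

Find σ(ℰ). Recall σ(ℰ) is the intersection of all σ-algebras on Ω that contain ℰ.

Seed the family with ℰ together with ∅ and Ω: { {  }, { d }, { a, c, d, f }, Ω }.
Pass 1 adds 2:
  { b, e }  = complement { a, c, d, f }
  { a, b, c, e, f }  = complement { d }
  (now 6)
Pass 2: +1 →
  { b, d, e }  = { b, e } ∪ { d }
  (now 7)
Pass 3: +1 →
  { a, c, f }  = complement { b, d, e }
  (now 8)
After Pass 4 the family is unchanged; done.

Therefore σ(ℰ) = { {  }, { d }, { b, e }, { a, c, f }, { b, d, e }, { a, c, d, f }, { a, b, c, e, f }, Ω } (|σ(ℰ)| = 8).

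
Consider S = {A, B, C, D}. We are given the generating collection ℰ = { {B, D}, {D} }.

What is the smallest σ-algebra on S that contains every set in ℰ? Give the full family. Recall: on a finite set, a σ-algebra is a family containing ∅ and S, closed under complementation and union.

Begin from { ∅, {D}, {B, D}, S } (that is, ℰ plus ∅ and S).
Step 1: 2 new —
  {A, C}  = complement {B, D}
  {A, B, C}  = complement {D}
  — 6 sets.
Step 2. New:
  {A, C, D}  = {A, C} ∪ {D}
  — 7 sets.
Step 3: +1 →
  {B}  = complement {A, C, D}
  — 8 sets.
Step 4: no new sets; the family is a σ-algebra.

σ(ℰ) = { ∅, {B}, {D}, {A, C}, {B, D}, {A, B, C}, {A, C, D}, S }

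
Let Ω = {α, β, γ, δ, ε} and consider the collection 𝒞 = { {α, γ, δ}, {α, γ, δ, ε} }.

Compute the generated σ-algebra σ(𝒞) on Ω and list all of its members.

σ(𝒞) (8 sets): { {}, {β}, {ε}, {β, ε}, {α, γ, δ}, {α, β, γ, δ}, {α, γ, δ, ε}, Ω }

Check:
Seed the family with 𝒞 together with ∅ and Ω: { {}, {α, γ, δ}, {α, γ, δ, ε}, Ω }.
Iteration 1 adds 2:
  {β}  = complement {α, γ, δ, ε}
  {β, ε}  = complement {α, γ, δ}
  [6 total]
Iteration 2: +1 →
  {α, β, γ, δ}  = {α, γ, δ} ∪ {β}
  [7 total]
Iteration 3 (1 new):
  {ε}  = complement {α, β, γ, δ}
  [8 total]
Iteration 4: closed — nothing new.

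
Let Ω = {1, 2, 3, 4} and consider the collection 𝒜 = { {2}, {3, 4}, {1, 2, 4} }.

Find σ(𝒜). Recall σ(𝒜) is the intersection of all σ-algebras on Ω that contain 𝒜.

Initial family (5 sets): { {}, {2}, {3, 4}, {1, 2, 4}, Ω }.
Iteration 1: +4 →
  {3}  = {1, 2, 4}ᶜ
  {1, 2}  = {3, 4}ᶜ
  {1, 3, 4}  = {2}ᶜ
  {2, 3, 4}  = {3, 4} ∪ {2}
  — 9 sets.
Iteration 2. New:
  {1}  = {2, 3, 4}ᶜ
  {2, 3}  = {2} ∪ {3}
  {1, 2, 3}  = {1, 2} ∪ {3}
  — 12 sets.
Iteration 3. New:
  {4}  = {1, 2, 3}ᶜ
  {1, 3}  = {3} ∪ {1}
  {1, 4}  = {2, 3}ᶜ
  — 15 sets.
Iteration 4 (1 new):
  {2, 4}  = {1, 3}ᶜ
  — 16 sets.
Iteration 5: stable.

|σ(𝒜)| = 16.  σ(𝒜) = { {}, {1}, {2}, {3}, {4}, {1, 2}, {1, 3}, {1, 4}, {2, 3}, {2, 4}, {3, 4}, {1, 2, 3}, {1, 2, 4}, {1, 3, 4}, {2, 3, 4}, Ω }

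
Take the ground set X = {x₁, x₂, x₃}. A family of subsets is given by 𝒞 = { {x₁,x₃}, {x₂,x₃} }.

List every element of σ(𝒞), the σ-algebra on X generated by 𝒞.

|σ(𝒞)| = 8.  σ(𝒞) = { {}, {x₁}, {x₂}, {x₃}, {x₁,x₂}, {x₁,x₃}, {x₂,x₃}, X }

Derivation:
Take S₀ = 𝒞 ∪ {∅, X} = { {}, {x₁,x₃}, {x₂,x₃}, X }.
Step 1: 2 new —
  {x₁}  = X∖{x₂,x₃}
  {x₂}  = X∖{x₁,x₃}
  |family| = 6
Step 2: 1 new —
  {x₁,x₂}  = {x₂} ∪ {x₁}
  |family| = 7
Step 3: 1 new —
  {x₃}  = X∖{x₁,x₂}
  |family| = 8
Step 4: closed — nothing new.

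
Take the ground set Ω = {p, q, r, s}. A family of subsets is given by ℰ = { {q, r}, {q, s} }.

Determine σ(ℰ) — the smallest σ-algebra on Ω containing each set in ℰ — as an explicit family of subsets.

Initial family (4 sets): { {}, {q, r}, {q, s}, Ω }.
Iteration 1: +3 →
  {p, r}  = {q, s}ᶜ
  {p, s}  = {q, r}ᶜ
  {q, r, s}  = {q, s} ∪ {q, r}
  — 7 sets.
Iteration 2: +4 →
  {p}  = {q, r, s}ᶜ
  {p, q, r}  = {q, r} ∪ {p, r}
  {p, q, s}  = {p, s} ∪ {q, s}
  {p, r, s}  = {p, s} ∪ {p, r}
  — 11 sets.
Iteration 3 adds 3:
  {q}  = {p, r, s}ᶜ
  {r}  = {p, q, s}ᶜ
  {s}  = {p, q, r}ᶜ
  — 14 sets.
Iteration 4 (2 new):
  {p, q}  = {q} ∪ {p}
  {r, s}  = {r} ∪ {s}
  — 16 sets.
Iteration 5: stable.

σ(ℰ) = { {}, {p}, {q}, {r}, {s}, {p, q}, {p, r}, {p, s}, {q, r}, {q, s}, {r, s}, {p, q, r}, {p, q, s}, {p, r, s}, {q, r, s}, Ω }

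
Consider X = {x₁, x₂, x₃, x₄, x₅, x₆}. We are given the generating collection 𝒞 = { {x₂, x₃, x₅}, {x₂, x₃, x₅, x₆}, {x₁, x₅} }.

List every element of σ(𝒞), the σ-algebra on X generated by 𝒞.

|σ(𝒞)| = 32.  σ(𝒞) = { {}, {x₁}, {x₄}, {x₅}, {x₆}, {x₁, x₄}, {x₁, x₅}, {x₁, x₆}, {x₂, x₃}, {x₄, x₅}, {x₄, x₆}, {x₅, x₆}, {x₁, x₂, x₃}, {x₁, x₄, x₅}, {x₁, x₄, x₆}, {x₁, x₅, x₆}, {x₂, x₃, x₄}, {x₂, x₃, x₅}, {x₂, x₃, x₆}, {x₄, x₅, x₆}, {x₁, x₂, x₃, x₄}, {x₁, x₂, x₃, x₅}, {x₁, x₂, x₃, x₆}, {x₁, x₄, x₅, x₆}, {x₂, x₃, x₄, x₅}, {x₂, x₃, x₄, x₆}, {x₂, x₃, x₅, x₆}, {x₁, x₂, x₃, x₄, x₅}, {x₁, x₂, x₃, x₄, x₆}, {x₁, x₂, x₃, x₅, x₆}, {x₂, x₃, x₄, x₅, x₆}, X }

Working:
Begin from { {}, {x₁, x₅}, {x₂, x₃, x₅}, {x₂, x₃, x₅, x₆}, X } (that is, 𝒞 plus ∅ and X).
Pass 1: +5 →
  {x₁, x₄}  = ᶜ of {x₂, x₃, x₅, x₆}
  {x₁, x₄, x₆}  = ᶜ of {x₂, x₃, x₅}
  {x₁, x₂, x₃, x₅}  = {x₂, x₃, x₅} ∪ {x₁, x₅}
  {x₂, x₃, x₄, x₆}  = ᶜ of {x₁, x₅}
  {x₁, x₂, x₃, x₅, x₆}  = {x₁, x₅} ∪ {x₂, x₃, x₅, x₆}
Pass 2. New:
  {x₄}  = ᶜ of {x₁, x₂, x₃, x₅, x₆}
  {x₄, x₆}  = ᶜ of {x₁, x₂, x₃, x₅}
  {x₁, x₄, x₅}  = {x₁, x₄} ∪ {x₁, x₅}
  {x₁, x₄, x₅, x₆}  = {x₁, x₄, x₆} ∪ {x₁, x₅}
  {x₁, x₂, x₃, x₄, x₅}  = {x₂, x₃, x₅} ∪ {x₁, x₄}
  {x₁, x₂, x₃, x₄, x₆}  = {x₁, x₄, x₆} ∪ {x₂, x₃, x₄, x₆}
  {x₂, x₃, x₄, x₅, x₆}  = {x₂, x₃, x₅} ∪ {x₂, x₃, x₄, x₆}
Pass 3: 6 new —
  {x₁}  = ᶜ of {x₂, x₃, x₄, x₅, x₆}
  {x₅}  = ᶜ of {x₁, x₂, x₃, x₄, x₆}
  {x₆}  = ᶜ of {x₁, x₂, x₃, x₄, x₅}
  {x₂, x₃}  = ᶜ of {x₁, x₄, x₅, x₆}
  {x₂, x₃, x₆}  = ᶜ of {x₁, x₄, x₅}
  {x₂, x₃, x₄, x₅}  = {x₂, x₃, x₅} ∪ {x₄}
Pass 4. New:
  {x₁, x₆}  = ᶜ of {x₂, x₃, x₄, x₅}
  {x₄, x₅}  = {x₅} ∪ {x₄}
  {x₅, x₆}  = {x₆} ∪ {x₅}
  {x₁, x₂, x₃}  = {x₁} ∪ {x₂, x₃}
  {x₁, x₅, x₆}  = {x₆} ∪ {x₁, x₅}
  {x₂, x₃, x₄}  = {x₂, x₃} ∪ {x₄}
  {x₄, x₅, x₆}  = {x₅} ∪ {x₄, x₆}
  {x₁, x₂, x₃, x₄}  = {x₁, x₄} ∪ {x₂, x₃}
  {x₁, x₂, x₃, x₆}  = {x₁} ∪ {x₂, x₃, x₆}
Pass 5 adds nothing — fixpoint reached.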